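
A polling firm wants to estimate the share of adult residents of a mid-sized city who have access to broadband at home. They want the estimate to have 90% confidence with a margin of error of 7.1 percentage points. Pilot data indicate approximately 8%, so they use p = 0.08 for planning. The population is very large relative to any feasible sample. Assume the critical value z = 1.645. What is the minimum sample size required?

40

With p = 0.08, p(1−p) = 0.0736.
n = z²·p(1−p)/E² = 1.645² × 0.0736 / 0.071² = 2.7060 × 0.0736 / 0.005041 ≈ 39.51.
Rounding up gives n = 40.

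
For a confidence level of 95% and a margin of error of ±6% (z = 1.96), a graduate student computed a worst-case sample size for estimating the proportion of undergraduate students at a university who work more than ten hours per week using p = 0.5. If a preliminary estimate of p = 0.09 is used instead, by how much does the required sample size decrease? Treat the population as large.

Conservative (p = 0.5): n = 1.96² × 0.25 / 0.060² ≈ 266.78 → 267.
Using p = 0.09: p(1−p) = 0.0819, so n = 1.96² × 0.0819 / 0.060² ≈ 87.40 → 88.
Reduction: 267 − 88 = 179.

179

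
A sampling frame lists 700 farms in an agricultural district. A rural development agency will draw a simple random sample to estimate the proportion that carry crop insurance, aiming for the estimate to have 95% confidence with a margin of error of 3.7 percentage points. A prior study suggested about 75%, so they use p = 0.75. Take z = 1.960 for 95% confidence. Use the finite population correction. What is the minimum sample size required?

Unadjusted: n₀ = 1.960² × 0.75 × 0.25 / 0.037² ≈ 526.15, so n₀ = 527.
Finite population correction with N = 700: n = n₀ / (1 + (n₀−1)/N) = 527 / (1 + 526/700) = 527 / 1.7514 ≈ 300.90.
Rounding up, n = 301.

301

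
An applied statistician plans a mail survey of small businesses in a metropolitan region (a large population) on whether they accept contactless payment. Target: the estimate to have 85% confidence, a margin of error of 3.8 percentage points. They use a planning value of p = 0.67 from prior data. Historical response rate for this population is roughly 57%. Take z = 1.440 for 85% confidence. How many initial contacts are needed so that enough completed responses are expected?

558

Completed interviews needed: n₀ = 1.440² × 0.2211 / 0.038² ≈ 317.50 → 318.
At a 57% response rate, contacts needed = 318 / 0.57 ≈ 557.89 → 558.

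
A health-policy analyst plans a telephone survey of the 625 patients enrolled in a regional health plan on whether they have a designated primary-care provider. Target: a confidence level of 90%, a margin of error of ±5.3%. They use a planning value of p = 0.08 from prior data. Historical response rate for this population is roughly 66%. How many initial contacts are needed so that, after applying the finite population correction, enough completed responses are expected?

For 90% confidence, z = 1.645.
Completed interviews needed (unadjusted): n₀ = 1.645² × 0.0736 / 0.053² ≈ 70.90 → 71.
FPC for N = 625: n = 71 / (1 + 70/625) = 71 / 1.1120 ≈ 63.85 → 64.
At a 66% response rate, contacts needed = 64 / 0.66 ≈ 96.97 → 97.

97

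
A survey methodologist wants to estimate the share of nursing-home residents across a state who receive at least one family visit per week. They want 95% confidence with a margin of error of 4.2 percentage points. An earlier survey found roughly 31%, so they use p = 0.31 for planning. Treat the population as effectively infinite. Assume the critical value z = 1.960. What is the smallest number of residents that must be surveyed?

466

With p = 0.31, p(1−p) = 0.2139.
n = z²·p(1−p)/E² = 1.960² × 0.2139 / 0.042² = 3.8416 × 0.2139 / 0.001764 ≈ 465.83.
Rounding up gives n = 466.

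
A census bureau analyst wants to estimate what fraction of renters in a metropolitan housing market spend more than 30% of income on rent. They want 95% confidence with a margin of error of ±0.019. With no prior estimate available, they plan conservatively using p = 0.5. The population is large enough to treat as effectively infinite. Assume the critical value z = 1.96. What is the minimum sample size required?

2661

With p = 0.5, p(1−p) = 0.25.
n = z²·p(1−p)/E² = 1.96² × 0.2500 / 0.019² = 3.8416 × 0.2500 / 0.000361 ≈ 2660.39.
Rounding up gives n = 2661.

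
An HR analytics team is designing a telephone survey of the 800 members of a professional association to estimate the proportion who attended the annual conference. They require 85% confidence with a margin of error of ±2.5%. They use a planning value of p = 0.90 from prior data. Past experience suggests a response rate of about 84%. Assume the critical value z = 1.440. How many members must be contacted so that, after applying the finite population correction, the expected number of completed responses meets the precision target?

Completed interviews needed (unadjusted): n₀ = 1.440² × 0.0900 / 0.025² ≈ 298.60 → 299.
FPC for N = 800: n = 299 / (1 + 298/800) = 299 / 1.3725 ≈ 217.85 → 218.
At an 84% response rate, contacts needed = 218 / 0.84 ≈ 259.52 → 260.

260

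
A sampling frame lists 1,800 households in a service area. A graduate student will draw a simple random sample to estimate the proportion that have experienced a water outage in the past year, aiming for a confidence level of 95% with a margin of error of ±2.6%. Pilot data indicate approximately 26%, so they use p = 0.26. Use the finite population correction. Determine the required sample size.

For 95% confidence, z = 1.960.
Unadjusted: n₀ = 1.960² × 0.26 × 0.74 / 0.026² ≈ 1093.38, so n₀ = 1094.
Finite population correction with N = 1,800: n = n₀ / (1 + (n₀−1)/N) = 1094 / (1 + 1093/1800) = 1094 / 1.6072 ≈ 680.68.
Rounding up, n = 681.

681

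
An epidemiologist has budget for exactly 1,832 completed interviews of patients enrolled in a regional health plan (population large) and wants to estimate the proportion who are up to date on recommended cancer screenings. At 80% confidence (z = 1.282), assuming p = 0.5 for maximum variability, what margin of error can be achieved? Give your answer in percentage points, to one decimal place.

SE(p̂) = √[p(1−p)/n] = √[0.2500/1832] = 0.01168.
E = z × SE = 1.282 × 0.01168 = 0.01498, or 1.5 percentage points.

1.5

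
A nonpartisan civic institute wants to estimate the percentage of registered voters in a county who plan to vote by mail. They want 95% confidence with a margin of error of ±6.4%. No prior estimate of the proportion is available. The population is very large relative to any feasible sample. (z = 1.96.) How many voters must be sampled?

With no prior estimate, use p = 0.5, giving p(1−p) = 0.25.
n = z²·p(1−p)/E² = 1.96² × 0.2500 / 0.064² = 3.8416 × 0.2500 / 0.004096 ≈ 234.47.
Rounding up gives n = 235.

235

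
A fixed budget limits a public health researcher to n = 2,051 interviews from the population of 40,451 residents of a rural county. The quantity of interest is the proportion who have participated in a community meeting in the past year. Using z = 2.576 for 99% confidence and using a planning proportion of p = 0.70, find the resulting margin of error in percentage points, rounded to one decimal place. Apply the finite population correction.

Finite-population factor: (N−n)/(N−1) = (40451−2051)/(40451−1) = 0.9493.
SE(p̂) = √[p(1−p)/n · (N−n)/(N−1)] = √[0.2100/2051 × 0.9493] = 0.00986.
E = z × SE = 2.576 × 0.00986 = 0.02540 ≈ 2.5 percentage points.

2.5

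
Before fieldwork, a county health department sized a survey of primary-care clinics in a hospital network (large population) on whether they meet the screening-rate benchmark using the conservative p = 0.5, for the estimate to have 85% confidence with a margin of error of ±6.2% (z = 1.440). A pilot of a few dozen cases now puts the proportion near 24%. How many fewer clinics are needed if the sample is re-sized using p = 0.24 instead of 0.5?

36

Conservative (p = 0.5): n = 1.440² × 0.25 / 0.062² ≈ 134.86 → 135.
Using p = 0.24: p(1−p) = 0.1824, so n = 1.440² × 0.1824 / 0.062² ≈ 98.39 → 99.
Reduction: 135 − 99 = 36.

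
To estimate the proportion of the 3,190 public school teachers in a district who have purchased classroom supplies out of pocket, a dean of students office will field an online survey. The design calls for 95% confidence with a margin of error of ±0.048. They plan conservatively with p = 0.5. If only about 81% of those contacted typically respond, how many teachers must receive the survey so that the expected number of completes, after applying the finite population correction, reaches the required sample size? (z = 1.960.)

Completed interviews needed (unadjusted): n₀ = 1.960² × 0.2500 / 0.048² ≈ 416.84 → 417.
FPC for N = 3,190: n = 417 / (1 + 416/3190) = 417 / 1.1304 ≈ 368.89 → 369.
At an 81% response rate, contacts needed = 369 / 0.81 ≈ 455.56 → 456.

456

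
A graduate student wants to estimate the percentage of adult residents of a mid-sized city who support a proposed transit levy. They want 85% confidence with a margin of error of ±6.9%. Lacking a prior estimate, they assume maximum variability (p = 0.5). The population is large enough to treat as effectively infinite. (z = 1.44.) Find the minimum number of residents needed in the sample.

109

With p = 0.5, p(1−p) = 0.25.
n = z²·p(1−p)/E² = 1.44² × 0.2500 / 0.069² = 2.0736 × 0.2500 / 0.004761 ≈ 108.88.
Rounding up gives n = 109.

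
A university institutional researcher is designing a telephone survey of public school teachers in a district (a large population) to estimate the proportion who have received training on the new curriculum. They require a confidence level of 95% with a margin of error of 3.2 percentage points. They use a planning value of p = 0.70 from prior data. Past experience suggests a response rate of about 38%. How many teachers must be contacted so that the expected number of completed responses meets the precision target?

2074

For 95% confidence, z = 1.960.
Completed interviews needed: n₀ = 1.960² × 0.2100 / 0.032² ≈ 787.83 → 788.
At a 38% response rate, contacts needed = 788 / 0.38 ≈ 2073.68 → 2074.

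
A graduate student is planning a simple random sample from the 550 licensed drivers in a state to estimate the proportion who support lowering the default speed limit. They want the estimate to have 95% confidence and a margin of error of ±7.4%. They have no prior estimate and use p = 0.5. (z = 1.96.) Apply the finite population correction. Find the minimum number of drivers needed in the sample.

Unadjusted: n₀ = 1.96² × 0.50 × 0.50 / 0.074² ≈ 175.38, so n₀ = 176.
Finite population correction with N = 550: n = n₀ / (1 + (n₀−1)/N) = 176 / (1 + 175/550) = 176 / 1.3182 ≈ 133.52.
Rounding up, n = 134.

134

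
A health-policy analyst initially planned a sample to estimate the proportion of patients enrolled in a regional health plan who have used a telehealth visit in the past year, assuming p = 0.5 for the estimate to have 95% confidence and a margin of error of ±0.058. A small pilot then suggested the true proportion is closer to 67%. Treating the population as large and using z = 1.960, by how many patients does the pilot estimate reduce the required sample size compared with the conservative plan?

33

Conservative (p = 0.5): n = 1.960² × 0.25 / 0.058² ≈ 285.49 → 286.
Using p = 0.67: p(1−p) = 0.2211, so n = 1.960² × 0.2211 / 0.058² ≈ 252.49 → 253.
Reduction: 286 − 253 = 33.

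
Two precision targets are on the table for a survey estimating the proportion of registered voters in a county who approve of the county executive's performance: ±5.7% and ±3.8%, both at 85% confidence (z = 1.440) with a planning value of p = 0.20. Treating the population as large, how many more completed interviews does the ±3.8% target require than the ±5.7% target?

At ±5.7%: n = 1.440² × 0.1600 / 0.057² ≈ 102.12 → 103.
At ±3.8%: n = 1.440² × 0.1600 / 0.038² ≈ 229.76 → 230.
Additional respondents: 230 − 103 = 127.

127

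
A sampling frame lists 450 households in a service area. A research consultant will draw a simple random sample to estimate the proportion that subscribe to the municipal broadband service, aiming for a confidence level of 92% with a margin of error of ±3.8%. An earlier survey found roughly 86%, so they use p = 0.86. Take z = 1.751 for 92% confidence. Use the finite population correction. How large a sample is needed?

Unadjusted: n₀ = 1.751² × 0.86 × 0.14 / 0.038² ≈ 255.64, so n₀ = 256.
Finite population correction with N = 450: n = n₀ / (1 + (n₀−1)/N) = 256 / (1 + 255/450) = 256 / 1.5667 ≈ 163.40.
Rounding up, n = 164.

164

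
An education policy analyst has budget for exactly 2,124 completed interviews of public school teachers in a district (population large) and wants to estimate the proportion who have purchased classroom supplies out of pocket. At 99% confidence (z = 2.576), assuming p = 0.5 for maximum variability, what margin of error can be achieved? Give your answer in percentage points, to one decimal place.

SE(p̂) = √[p(1−p)/n] = √[0.2500/2124] = 0.01085.
E = z × SE = 2.576 × 0.01085 = 0.02795, or 2.8 percentage points.

2.8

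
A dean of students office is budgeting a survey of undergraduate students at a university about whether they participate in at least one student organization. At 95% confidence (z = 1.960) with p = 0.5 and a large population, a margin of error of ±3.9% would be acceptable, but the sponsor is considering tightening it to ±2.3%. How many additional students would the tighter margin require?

1184

At ±3.9%: n = 1.960² × 0.2500 / 0.039² ≈ 631.43 → 632.
At ±2.3%: n = 1.960² × 0.2500 / 0.023² ≈ 1815.50 → 1816.
Additional respondents: 1816 − 632 = 1184.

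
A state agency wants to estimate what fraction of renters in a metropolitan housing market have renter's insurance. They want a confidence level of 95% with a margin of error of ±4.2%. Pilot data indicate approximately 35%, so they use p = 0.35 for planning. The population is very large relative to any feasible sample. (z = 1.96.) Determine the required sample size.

496

With p = 0.35, p(1−p) = 0.2275.
n = z²·p(1−p)/E² = 1.96² × 0.2275 / 0.042² = 3.8416 × 0.2275 / 0.001764 ≈ 495.44.
Rounding up gives n = 496.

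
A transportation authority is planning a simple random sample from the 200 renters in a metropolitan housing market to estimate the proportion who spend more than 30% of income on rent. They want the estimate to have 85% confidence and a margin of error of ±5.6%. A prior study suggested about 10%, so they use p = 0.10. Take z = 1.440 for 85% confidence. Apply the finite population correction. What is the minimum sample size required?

Unadjusted: n₀ = 1.440² × 0.10 × 0.90 / 0.056² ≈ 59.51, so n₀ = 60.
Finite population correction with N = 200: n = n₀ / (1 + (n₀−1)/N) = 60 / (1 + 59/200) = 60 / 1.2950 ≈ 46.33.
Rounding up, n = 47.

47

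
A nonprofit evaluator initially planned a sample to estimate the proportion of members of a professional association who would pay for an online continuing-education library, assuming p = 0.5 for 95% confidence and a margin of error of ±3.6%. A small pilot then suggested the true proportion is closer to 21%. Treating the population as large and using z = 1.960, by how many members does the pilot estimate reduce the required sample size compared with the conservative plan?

Conservative (p = 0.5): n = 1.960² × 0.25 / 0.036² ≈ 741.05 → 742.
Using p = 0.21: p(1−p) = 0.1659, so n = 1.960² × 0.1659 / 0.036² ≈ 491.76 → 492.
Reduction: 742 − 492 = 250.

250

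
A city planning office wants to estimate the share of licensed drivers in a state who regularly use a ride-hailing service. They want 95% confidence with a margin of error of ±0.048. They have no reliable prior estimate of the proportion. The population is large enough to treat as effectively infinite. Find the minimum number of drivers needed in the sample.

417

For 95% confidence, z = 1.960.
With no prior estimate, use p = 0.5, giving p(1−p) = 0.25.
n = z²·p(1−p)/E² = 1.960² × 0.2500 / 0.048² = 3.8416 × 0.2500 / 0.002304 ≈ 416.84.
Rounding up gives n = 417.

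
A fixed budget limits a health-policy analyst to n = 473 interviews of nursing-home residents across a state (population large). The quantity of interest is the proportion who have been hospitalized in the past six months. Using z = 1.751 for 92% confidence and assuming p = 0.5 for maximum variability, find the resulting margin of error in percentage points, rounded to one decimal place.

4.0

SE(p̂) = √[p(1−p)/n] = √[0.2500/473] = 0.02299.
E = z × SE = 1.751 × 0.02299 = 0.04026, or 4.0 percentage points.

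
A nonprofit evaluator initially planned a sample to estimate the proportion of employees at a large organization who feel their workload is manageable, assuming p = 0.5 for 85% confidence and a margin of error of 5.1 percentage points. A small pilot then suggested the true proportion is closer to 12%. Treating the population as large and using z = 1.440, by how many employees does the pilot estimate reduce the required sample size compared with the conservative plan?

115

Conservative (p = 0.5): n = 1.440² × 0.25 / 0.051² ≈ 199.31 → 200.
Using p = 0.12: p(1−p) = 0.1056, so n = 1.440² × 0.1056 / 0.051² ≈ 84.19 → 85.
Reduction: 200 − 85 = 115.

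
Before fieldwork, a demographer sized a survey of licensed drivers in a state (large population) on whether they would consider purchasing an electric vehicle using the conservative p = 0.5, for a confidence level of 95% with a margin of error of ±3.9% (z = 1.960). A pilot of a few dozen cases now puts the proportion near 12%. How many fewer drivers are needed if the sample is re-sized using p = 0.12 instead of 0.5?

365

Conservative (p = 0.5): n = 1.960² × 0.25 / 0.039² ≈ 631.43 → 632.
Using p = 0.12: p(1−p) = 0.1056, so n = 1.960² × 0.1056 / 0.039² ≈ 266.71 → 267.
Reduction: 632 − 267 = 365.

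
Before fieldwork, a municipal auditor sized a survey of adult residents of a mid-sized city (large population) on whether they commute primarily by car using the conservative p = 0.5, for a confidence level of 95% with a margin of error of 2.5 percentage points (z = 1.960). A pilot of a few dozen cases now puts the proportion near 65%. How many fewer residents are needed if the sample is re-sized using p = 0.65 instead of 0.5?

Conservative (p = 0.5): n = 1.960² × 0.25 / 0.025² ≈ 1536.64 → 1537.
Using p = 0.65: p(1−p) = 0.2275, so n = 1.960² × 0.2275 / 0.025² ≈ 1398.34 → 1399.
Reduction: 1537 − 1399 = 138.

138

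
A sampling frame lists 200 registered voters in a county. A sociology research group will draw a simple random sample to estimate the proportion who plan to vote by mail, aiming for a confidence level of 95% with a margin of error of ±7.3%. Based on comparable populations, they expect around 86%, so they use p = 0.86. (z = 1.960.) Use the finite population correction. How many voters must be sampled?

Unadjusted: n₀ = 1.960² × 0.86 × 0.14 / 0.073² ≈ 86.79, so n₀ = 87.
Finite population correction with N = 200: n = n₀ / (1 + (n₀−1)/N) = 87 / (1 + 86/200) = 87 / 1.4300 ≈ 60.84.
Rounding up, n = 61.

61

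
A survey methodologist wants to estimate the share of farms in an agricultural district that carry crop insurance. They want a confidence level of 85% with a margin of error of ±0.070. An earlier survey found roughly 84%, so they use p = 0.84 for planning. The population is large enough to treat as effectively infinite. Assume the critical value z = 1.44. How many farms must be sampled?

With p = 0.84, p(1−p) = 0.1344.
n = z²·p(1−p)/E² = 1.44² × 0.1344 / 0.070² = 2.0736 × 0.1344 / 0.004900 ≈ 56.88.
Rounding up gives n = 57.

57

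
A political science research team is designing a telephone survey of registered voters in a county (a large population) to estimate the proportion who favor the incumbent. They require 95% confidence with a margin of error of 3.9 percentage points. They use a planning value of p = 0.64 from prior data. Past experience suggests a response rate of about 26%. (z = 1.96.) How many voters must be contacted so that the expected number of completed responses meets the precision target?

Completed interviews needed: n₀ = 1.96² × 0.2304 / 0.039² ≈ 581.92 → 582.
At a 26% response rate, contacts needed = 582 / 0.26 ≈ 2238.46 → 2239.

2239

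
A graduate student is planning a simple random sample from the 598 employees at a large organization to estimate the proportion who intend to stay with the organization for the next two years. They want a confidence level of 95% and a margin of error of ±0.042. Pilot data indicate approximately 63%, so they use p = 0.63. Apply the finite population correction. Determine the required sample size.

275

For 95% confidence, z = 1.960.
Unadjusted: n₀ = 1.960² × 0.63 × 0.37 / 0.042² ≈ 507.64, so n₀ = 508.
Finite population correction with N = 598: n = n₀ / (1 + (n₀−1)/N) = 508 / (1 + 507/598) = 508 / 1.8478 ≈ 274.92.
Rounding up, n = 275.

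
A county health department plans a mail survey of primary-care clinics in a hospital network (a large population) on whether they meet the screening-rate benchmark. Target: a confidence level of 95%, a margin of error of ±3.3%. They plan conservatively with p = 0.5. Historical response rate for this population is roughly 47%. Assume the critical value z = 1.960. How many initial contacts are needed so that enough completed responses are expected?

Completed interviews needed: n₀ = 1.960² × 0.2500 / 0.033² ≈ 881.91 → 882.
At a 47% response rate, contacts needed = 882 / 0.47 ≈ 1876.60 → 1877.

1877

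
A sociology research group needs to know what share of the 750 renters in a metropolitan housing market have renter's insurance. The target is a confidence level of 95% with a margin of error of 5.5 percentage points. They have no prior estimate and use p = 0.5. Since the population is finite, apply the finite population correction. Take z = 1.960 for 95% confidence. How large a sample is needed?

224

Unadjusted: n₀ = 1.960² × 0.50 × 0.50 / 0.055² ≈ 317.49, so n₀ = 318.
Finite population correction with N = 750: n = n₀ / (1 + (n₀−1)/N) = 318 / (1 + 317/750) = 318 / 1.4227 ≈ 223.52.
Rounding up, n = 224.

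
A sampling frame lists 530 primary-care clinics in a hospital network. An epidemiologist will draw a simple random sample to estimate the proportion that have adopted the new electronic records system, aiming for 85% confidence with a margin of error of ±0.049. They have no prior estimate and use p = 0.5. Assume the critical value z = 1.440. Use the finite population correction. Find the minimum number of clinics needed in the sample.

154

Unadjusted: n₀ = 1.440² × 0.50 × 0.50 / 0.049² ≈ 215.91, so n₀ = 216.
Finite population correction with N = 530: n = n₀ / (1 + (n₀−1)/N) = 216 / (1 + 215/530) = 216 / 1.4057 ≈ 153.66.
Rounding up, n = 154.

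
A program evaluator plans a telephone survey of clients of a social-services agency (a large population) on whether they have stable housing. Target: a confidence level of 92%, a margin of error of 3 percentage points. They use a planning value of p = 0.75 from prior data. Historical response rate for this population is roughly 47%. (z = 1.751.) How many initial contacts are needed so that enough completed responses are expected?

Completed interviews needed: n₀ = 1.751² × 0.1875 / 0.030² ≈ 638.75 → 639.
At a 47% response rate, contacts needed = 639 / 0.47 ≈ 1359.57 → 1360.

1360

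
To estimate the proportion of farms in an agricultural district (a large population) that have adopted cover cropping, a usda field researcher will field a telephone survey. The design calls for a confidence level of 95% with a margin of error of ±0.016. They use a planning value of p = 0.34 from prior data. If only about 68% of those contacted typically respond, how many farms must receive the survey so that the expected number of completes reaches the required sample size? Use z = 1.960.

Completed interviews needed: n₀ = 1.960² × 0.2244 / 0.016² ≈ 3367.40 → 3368.
At a 68% response rate, contacts needed = 3368 / 0.68 ≈ 4952.94 → 4953.

4953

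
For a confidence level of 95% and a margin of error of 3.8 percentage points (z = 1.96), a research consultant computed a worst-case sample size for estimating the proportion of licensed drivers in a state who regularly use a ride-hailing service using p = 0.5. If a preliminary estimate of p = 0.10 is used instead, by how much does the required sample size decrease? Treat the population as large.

Conservative (p = 0.5): n = 1.96² × 0.25 / 0.038² ≈ 665.10 → 666.
Using p = 0.10: p(1−p) = 0.0900, so n = 1.96² × 0.0900 / 0.038² ≈ 239.43 → 240.
Reduction: 666 − 240 = 426.

426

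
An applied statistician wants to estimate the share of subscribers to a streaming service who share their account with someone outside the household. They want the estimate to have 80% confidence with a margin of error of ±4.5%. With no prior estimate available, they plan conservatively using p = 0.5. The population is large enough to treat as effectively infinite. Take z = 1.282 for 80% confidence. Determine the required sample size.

With p = 0.5, p(1−p) = 0.25.
n = z²·p(1−p)/E² = 1.282² × 0.2500 / 0.045² = 1.6435 × 0.2500 / 0.002025 ≈ 202.90.
Rounding up gives n = 203.

203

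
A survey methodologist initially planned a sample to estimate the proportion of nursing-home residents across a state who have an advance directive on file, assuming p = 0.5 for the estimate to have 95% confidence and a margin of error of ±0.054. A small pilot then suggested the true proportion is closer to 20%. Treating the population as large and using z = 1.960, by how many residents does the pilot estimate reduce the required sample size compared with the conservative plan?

119

Conservative (p = 0.5): n = 1.960² × 0.25 / 0.054² ≈ 329.36 → 330.
Using p = 0.20: p(1−p) = 0.1600, so n = 1.960² × 0.1600 / 0.054² ≈ 210.79 → 211.
Reduction: 330 − 211 = 119.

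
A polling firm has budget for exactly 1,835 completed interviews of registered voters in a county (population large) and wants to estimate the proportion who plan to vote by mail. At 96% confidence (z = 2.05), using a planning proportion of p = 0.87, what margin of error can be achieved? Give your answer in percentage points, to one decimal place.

1.6

SE(p̂) = √[p(1−p)/n] = √[0.1131/1835] = 0.00785.
E = z × SE = 2.05 × 0.00785 = 0.01609, or 1.6 percentage points.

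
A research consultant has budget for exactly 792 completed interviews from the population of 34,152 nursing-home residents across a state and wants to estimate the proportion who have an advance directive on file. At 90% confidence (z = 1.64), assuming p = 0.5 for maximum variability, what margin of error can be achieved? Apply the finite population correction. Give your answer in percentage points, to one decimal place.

Finite-population factor: (N−n)/(N−1) = (34152−792)/(34152−1) = 0.9768.
SE(p̂) = √[p(1−p)/n · (N−n)/(N−1)] = √[0.2500/792 × 0.9768] = 0.01756.
E = z × SE = 1.64 × 0.01756 = 0.02880 ≈ 2.9 percentage points.

2.9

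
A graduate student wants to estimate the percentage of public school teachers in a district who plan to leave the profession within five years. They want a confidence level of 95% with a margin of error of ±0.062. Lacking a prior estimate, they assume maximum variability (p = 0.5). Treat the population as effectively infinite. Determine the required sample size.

250

For 95% confidence, z = 1.960.
With p = 0.5, p(1−p) = 0.25.
n = z²·p(1−p)/E² = 1.960² × 0.2500 / 0.062² = 3.8416 × 0.2500 / 0.003844 ≈ 249.84.
Rounding up gives n = 250.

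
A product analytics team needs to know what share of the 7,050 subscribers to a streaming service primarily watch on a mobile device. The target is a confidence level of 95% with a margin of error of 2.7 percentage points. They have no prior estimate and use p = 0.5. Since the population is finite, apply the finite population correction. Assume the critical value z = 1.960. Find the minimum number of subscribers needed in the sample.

1111

Unadjusted: n₀ = 1.960² × 0.50 × 0.50 / 0.027² ≈ 1317.42, so n₀ = 1318.
Finite population correction with N = 7,050: n = n₀ / (1 + (n₀−1)/N) = 1318 / (1 + 1317/7050) = 1318 / 1.1868 ≈ 1110.54.
Rounding up, n = 1111.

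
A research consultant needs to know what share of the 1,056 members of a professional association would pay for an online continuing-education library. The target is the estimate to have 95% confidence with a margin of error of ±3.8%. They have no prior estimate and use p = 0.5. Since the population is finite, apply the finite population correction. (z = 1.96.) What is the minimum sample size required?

Unadjusted: n₀ = 1.96² × 0.50 × 0.50 / 0.038² ≈ 665.10, so n₀ = 666.
Finite population correction with N = 1,056: n = n₀ / (1 + (n₀−1)/N) = 666 / (1 + 665/1056) = 666 / 1.6297 ≈ 408.66.
Rounding up, n = 409.

409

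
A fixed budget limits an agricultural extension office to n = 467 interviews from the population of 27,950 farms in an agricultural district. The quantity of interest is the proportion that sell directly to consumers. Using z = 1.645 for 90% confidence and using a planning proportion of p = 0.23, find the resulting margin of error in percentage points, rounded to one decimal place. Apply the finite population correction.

3.2

Finite-population factor: (N−n)/(N−1) = (27950−467)/(27950−1) = 0.9833.
SE(p̂) = √[p(1−p)/n · (N−n)/(N−1)] = √[0.1771/467 × 0.9833] = 0.01931.
E = z × SE = 1.645 × 0.01931 = 0.03177 ≈ 3.2 percentage points.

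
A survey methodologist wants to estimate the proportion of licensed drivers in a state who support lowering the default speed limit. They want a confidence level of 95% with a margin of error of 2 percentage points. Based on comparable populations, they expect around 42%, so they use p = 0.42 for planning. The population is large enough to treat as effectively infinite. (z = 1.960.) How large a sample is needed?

With p = 0.42, p(1−p) = 0.2436.
n = z²·p(1−p)/E² = 1.960² × 0.2436 / 0.020² = 3.8416 × 0.2436 / 0.000400 ≈ 2339.53.
Rounding up gives n = 2340.

2340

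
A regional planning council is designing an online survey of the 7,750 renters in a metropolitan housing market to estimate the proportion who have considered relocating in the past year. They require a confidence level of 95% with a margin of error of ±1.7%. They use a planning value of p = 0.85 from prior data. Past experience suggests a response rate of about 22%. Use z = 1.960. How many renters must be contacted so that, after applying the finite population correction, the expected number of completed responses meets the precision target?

6323

Completed interviews needed (unadjusted): n₀ = 1.960² × 0.1275 / 0.017² ≈ 1694.82 → 1695.
FPC for N = 7,750: n = 1695 / (1 + 1694/7750) = 1695 / 1.2186 ≈ 1390.96 → 1391.
At a 22% response rate, contacts needed = 1391 / 0.22 ≈ 6322.73 → 6323.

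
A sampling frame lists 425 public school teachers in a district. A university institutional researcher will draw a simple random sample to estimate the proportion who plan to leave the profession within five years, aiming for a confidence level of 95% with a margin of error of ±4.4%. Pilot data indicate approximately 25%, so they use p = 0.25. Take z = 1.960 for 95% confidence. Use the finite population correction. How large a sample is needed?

Unadjusted: n₀ = 1.960² × 0.25 × 0.75 / 0.044² ≈ 372.06, so n₀ = 373.
Finite population correction with N = 425: n = n₀ / (1 + (n₀−1)/N) = 373 / (1 + 372/425) = 373 / 1.8753 ≈ 198.90.
Rounding up, n = 199.

199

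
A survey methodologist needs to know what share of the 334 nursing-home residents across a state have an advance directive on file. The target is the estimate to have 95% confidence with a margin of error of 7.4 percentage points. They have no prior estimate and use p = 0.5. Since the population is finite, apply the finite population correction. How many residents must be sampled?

For 95% confidence, z = 1.96.
Unadjusted: n₀ = 1.96² × 0.50 × 0.50 / 0.074² ≈ 175.38, so n₀ = 176.
Finite population correction with N = 334: n = n₀ / (1 + (n₀−1)/N) = 176 / (1 + 175/334) = 176 / 1.5240 ≈ 115.49.
Rounding up, n = 116.

116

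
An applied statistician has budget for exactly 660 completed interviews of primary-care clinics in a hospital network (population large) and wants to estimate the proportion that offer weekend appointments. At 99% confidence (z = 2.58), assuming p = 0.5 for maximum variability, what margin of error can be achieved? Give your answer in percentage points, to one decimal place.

5.0

SE(p̂) = √[p(1−p)/n] = √[0.2500/660] = 0.01946.
E = z × SE = 2.58 × 0.01946 = 0.05021, or 5.0 percentage points.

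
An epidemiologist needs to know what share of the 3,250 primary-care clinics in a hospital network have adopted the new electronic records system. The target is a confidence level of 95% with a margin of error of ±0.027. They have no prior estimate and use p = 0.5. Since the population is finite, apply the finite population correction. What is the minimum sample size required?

For 95% confidence, z = 1.960.
Unadjusted: n₀ = 1.960² × 0.50 × 0.50 / 0.027² ≈ 1317.42, so n₀ = 1318.
Finite population correction with N = 3,250: n = n₀ / (1 + (n₀−1)/N) = 1318 / (1 + 1317/3250) = 1318 / 1.4052 ≈ 937.92.
Rounding up, n = 938.

938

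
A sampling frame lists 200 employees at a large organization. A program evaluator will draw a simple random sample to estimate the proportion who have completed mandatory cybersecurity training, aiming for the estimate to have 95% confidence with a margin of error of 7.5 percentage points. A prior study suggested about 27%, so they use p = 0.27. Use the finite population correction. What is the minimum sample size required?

For 95% confidence, z = 1.960.
Unadjusted: n₀ = 1.960² × 0.27 × 0.73 / 0.075² ≈ 134.61, so n₀ = 135.
Finite population correction with N = 200: n = n₀ / (1 + (n₀−1)/N) = 135 / (1 + 134/200) = 135 / 1.6700 ≈ 80.84.
Rounding up, n = 81.

81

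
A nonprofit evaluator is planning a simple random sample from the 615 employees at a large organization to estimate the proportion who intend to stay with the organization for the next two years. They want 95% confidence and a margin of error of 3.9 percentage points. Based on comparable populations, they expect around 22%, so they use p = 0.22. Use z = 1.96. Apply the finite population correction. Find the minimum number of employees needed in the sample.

255

Unadjusted: n₀ = 1.96² × 0.22 × 0.78 / 0.039² ≈ 433.41, so n₀ = 434.
Finite population correction with N = 615: n = n₀ / (1 + (n₀−1)/N) = 434 / (1 + 433/615) = 434 / 1.7041 ≈ 254.69.
Rounding up, n = 255.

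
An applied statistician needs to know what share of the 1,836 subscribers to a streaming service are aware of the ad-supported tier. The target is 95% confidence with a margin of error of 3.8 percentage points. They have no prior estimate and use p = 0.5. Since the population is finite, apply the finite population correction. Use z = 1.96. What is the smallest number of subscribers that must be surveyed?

489

Unadjusted: n₀ = 1.96² × 0.50 × 0.50 / 0.038² ≈ 665.10, so n₀ = 666.
Finite population correction with N = 1,836: n = n₀ / (1 + (n₀−1)/N) = 666 / (1 + 665/1836) = 666 / 1.3622 ≈ 488.91.
Rounding up, n = 489.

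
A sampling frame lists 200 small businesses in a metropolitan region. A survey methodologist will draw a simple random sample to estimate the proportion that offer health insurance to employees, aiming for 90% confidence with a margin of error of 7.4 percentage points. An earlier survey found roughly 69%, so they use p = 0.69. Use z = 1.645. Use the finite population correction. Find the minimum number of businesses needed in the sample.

70

Unadjusted: n₀ = 1.645² × 0.69 × 0.31 / 0.074² ≈ 105.70, so n₀ = 106.
Finite population correction with N = 200: n = n₀ / (1 + (n₀−1)/N) = 106 / (1 + 105/200) = 106 / 1.5250 ≈ 69.51.
Rounding up, n = 70.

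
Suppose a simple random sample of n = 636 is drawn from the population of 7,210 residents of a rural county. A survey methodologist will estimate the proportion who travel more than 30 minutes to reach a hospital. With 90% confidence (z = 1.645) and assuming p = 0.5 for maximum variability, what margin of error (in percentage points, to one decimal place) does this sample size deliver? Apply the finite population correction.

Finite-population factor: (N−n)/(N−1) = (7210−636)/(7210−1) = 0.9119.
SE(p̂) = √[p(1−p)/n · (N−n)/(N−1)] = √[0.2500/636 × 0.9119] = 0.01893.
E = z × SE = 1.645 × 0.01893 = 0.03114 ≈ 3.1 percentage points.

3.1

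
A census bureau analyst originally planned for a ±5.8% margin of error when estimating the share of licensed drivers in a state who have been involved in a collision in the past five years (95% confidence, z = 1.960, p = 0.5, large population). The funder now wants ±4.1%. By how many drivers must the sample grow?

At ±5.8%: n = 1.960² × 0.2500 / 0.058² ≈ 285.49 → 286.
At ±4.1%: n = 1.960² × 0.2500 / 0.041² ≈ 571.33 → 572.
Additional respondents: 572 − 286 = 286.

286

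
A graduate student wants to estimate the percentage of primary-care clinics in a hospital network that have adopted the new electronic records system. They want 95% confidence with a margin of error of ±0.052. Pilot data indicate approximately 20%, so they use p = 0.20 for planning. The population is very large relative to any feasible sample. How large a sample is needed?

228

For 95% confidence, z = 1.960.
With p = 0.20, p(1−p) = 0.1600.
n = z²·p(1−p)/E² = 1.960² × 0.1600 / 0.052² = 3.8416 × 0.1600 / 0.002704 ≈ 227.31.
Rounding up gives n = 228.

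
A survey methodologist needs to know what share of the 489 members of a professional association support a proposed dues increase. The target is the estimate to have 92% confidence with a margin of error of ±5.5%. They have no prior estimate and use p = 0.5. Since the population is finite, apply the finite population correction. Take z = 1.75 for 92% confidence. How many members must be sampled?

168

Unadjusted: n₀ = 1.75² × 0.50 × 0.50 / 0.055² ≈ 253.10, so n₀ = 254.
Finite population correction with N = 489: n = n₀ / (1 + (n₀−1)/N) = 254 / (1 + 253/489) = 254 / 1.5174 ≈ 167.39.
Rounding up, n = 168.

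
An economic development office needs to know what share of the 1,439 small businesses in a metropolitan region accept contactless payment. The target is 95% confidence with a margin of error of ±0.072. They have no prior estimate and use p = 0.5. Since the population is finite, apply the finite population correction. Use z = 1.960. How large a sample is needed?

165

Unadjusted: n₀ = 1.960² × 0.50 × 0.50 / 0.072² ≈ 185.26, so n₀ = 186.
Finite population correction with N = 1,439: n = n₀ / (1 + (n₀−1)/N) = 186 / (1 + 185/1439) = 186 / 1.1286 ≈ 164.81.
Rounding up, n = 165.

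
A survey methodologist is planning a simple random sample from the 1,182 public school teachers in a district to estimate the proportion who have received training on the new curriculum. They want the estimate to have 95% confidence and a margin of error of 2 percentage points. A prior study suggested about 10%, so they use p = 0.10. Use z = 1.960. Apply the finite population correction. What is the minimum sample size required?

500

Unadjusted: n₀ = 1.960² × 0.10 × 0.90 / 0.020² ≈ 864.36, so n₀ = 865.
Finite population correction with N = 1,182: n = n₀ / (1 + (n₀−1)/N) = 865 / (1 + 864/1182) = 865 / 1.7310 ≈ 499.72.
Rounding up, n = 500.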